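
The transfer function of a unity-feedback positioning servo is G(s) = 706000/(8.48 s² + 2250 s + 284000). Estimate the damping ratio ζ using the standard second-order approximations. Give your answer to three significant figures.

Dividing through by 8.48: denominator becomes s² + 265.3 s + 33490.
So ω_n = √33490 = 183 rad/s and ζ = 265.3/(2·183) = 0.725.

ζ ≈ 0.725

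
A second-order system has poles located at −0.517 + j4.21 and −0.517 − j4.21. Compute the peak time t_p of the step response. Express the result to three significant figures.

t_p = π/ω_d with ω_d = 4.21 (the imaginary part), so t_p = 0.746 s.

t_p ≈ 0.746 s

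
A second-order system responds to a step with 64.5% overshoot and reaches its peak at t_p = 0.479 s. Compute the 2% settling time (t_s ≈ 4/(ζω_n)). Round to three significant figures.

From the overshoot, ζ = −ln(OS)/√(π²+ln²(OS)) = 0.138.
t_p = π/ω_d ⇒ ω_d = 6.56 rad/s; then ω_n = ω_d/√(1−ζ²) = 6.62 rad/s.
t_s ≈ 4/(ζω_n) = 4/(0.138·6.62) = 4.37 s.

t_s ≈ 4.37 s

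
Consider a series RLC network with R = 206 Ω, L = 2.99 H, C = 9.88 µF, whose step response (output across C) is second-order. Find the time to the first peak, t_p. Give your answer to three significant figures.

For a series RLC circuit (capacitor voltage as output), ω_n = 1/√(LC) = 1/√(2.99 H · 9.88 µF) = 184 rad/s.
ζ = (R/2)·√(C/L) = (206/2)·√(9.88 µF/2.99 H) = 0.187.
The damped frequency ω_d = ω_n√(1−ζ²) = 181 rad/s. t_p = π/ω_d = 0.0174 s.

t_p ≈ 0.0174 s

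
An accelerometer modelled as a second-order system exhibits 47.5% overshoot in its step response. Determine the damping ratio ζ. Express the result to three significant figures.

ζ ≈ 0.231

From %OS = 100·exp(−πζ/√(1−ζ²)), invert to get ζ = −ln(OS)/√(π² + ln²(OS)) with OS = 0.475.
−ln 0.475 = 0.7444, so ζ = 0.7444/√(π² + 0.5542) = 0.231.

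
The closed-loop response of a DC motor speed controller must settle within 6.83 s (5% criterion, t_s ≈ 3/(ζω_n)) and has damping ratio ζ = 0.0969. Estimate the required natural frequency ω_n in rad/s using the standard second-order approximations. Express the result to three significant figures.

Rearranging t_s ≈ 3/(ζω_n) gives ω_n = 3/(ζ·t_s) = 3/(0.0969 × 6.83) = 4.53 rad/s.

ω_n ≈ 4.53 rad/s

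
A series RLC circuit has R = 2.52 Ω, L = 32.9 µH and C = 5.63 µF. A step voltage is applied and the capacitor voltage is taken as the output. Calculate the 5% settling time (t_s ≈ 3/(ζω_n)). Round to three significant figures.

For a series RLC circuit (capacitor voltage as output), ω_n = 1/√(LC) = 1/√(32.9 µH · 5.63 µF) = 73500 rad/s.
ζ = (R/2)·√(C/L) = (2.52/2)·√(5.63 µF/32.9 µH) = 0.521.
t_s ≈ 3/(ζω_n) = 0.0000783 s.

t_s ≈ 0.0000783 s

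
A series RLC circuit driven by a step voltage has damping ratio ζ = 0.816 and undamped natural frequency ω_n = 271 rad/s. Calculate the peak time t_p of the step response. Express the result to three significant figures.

The damped frequency is ω_d = ω_n√(1−ζ²) = 271·√(1−0.666) = 157 rad/s.
Peak time t_p = π/ω_d = π/157 = 0.0201 s.

t_p ≈ 0.0201 s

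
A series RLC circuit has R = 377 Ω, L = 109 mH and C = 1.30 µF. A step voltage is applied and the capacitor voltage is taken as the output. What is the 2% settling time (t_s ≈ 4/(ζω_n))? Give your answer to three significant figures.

t_s ≈ 0.00231 s

For a series RLC circuit (capacitor voltage as output), ω_n = 1/√(LC) = 1/√(109 mH · 1.30 µF) = 2660 rad/s.
ζ = (R/2)·√(C/L) = (377/2)·√(1.30 µF/109 mH) = 0.651.
t_s ≈ 4/(ζω_n) = 0.00231 s.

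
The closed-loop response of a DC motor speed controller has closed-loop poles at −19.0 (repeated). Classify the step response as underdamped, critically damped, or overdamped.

critically damped

Since there is a repeated negative-real pole, the response is critically damped.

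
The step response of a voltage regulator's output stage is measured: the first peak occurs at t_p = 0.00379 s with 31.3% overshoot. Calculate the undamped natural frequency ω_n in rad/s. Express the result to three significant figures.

ω_n ≈ 884 rad/s

From the overshoot, ζ = −ln(OS)/√(π²+ln²(OS)) = 0.347.
From t_p = π/ω_d, ω_d = π/0.00379 = 829 rad/s, so ω_n = ω_d/√(1−ζ²) = 884 rad/s.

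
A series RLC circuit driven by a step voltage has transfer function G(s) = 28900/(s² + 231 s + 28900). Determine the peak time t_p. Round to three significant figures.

t_p ≈ 0.0252 s

Matching coefficients with s² + 2ζω_n s + ω_n² gives ω_n² = 28900 ⇒ ω_n = 170 rad/s, and ζ = 231/(2ω_n) = 0.679.
The damped frequency ω_d = ω_n√(1−ζ²) = 125 rad/s. Then t_p = π/ω_d = 0.0252 s.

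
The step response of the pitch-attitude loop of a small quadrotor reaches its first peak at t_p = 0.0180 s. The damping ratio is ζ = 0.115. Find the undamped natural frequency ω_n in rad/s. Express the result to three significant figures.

ω_n ≈ 176 rad/s

Peak time t_p = π/ω_d, so ω_d = π/t_p = π/0.0180 = 175 rad/s.
ω_n = ω_d/√(1−ζ²) = 175/√0.987 = 176 rad/s.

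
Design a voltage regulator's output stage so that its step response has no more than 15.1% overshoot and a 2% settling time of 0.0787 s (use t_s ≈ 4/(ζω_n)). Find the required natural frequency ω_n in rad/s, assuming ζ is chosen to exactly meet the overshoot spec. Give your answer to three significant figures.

From %OS = 100·exp(−πζ/√(1−ζ²)), invert to get ζ = −ln(OS)/√(π² + ln²(OS)) with OS = 0.151.
−ln 0.151 = 1.890, so ζ = 1.890/√(π² + 3.574) = 0.516.
Then ω_n = 4/(ζ t_s) = 4/(0.516 × 0.0787) = 98.6 rad/s.

ω_n ≈ 98.6 rad/s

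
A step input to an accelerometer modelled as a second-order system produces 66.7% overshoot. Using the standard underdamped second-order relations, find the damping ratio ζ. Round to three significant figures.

ζ ≈ 0.128

ζ = −ln(OS)/√(π² + (ln OS)²). With OS = 0.667, ln OS = −0.4050 and ζ = 0.4050/3.168 = 0.128.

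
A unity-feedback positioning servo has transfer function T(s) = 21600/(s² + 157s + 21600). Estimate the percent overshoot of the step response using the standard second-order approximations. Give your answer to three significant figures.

Comparing the denominator to s² + 2ζω_n s + ω_n²: ω_n = √21600 = 147 rad/s, and 2ζω_n = 157 so ζ = 157/(2·147) = 0.534.
%OS = 100 e^{−πζ/√(1−ζ²)} with ζ = 0.534 gives 13.7%.

%OS ≈ 13.7%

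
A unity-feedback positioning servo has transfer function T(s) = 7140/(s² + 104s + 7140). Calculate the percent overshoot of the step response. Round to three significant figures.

%OS ≈ 8.61%

ω_n = √7140 = 84.5 rad/s; ζ = 104/(2·84.5) = 0.615.
Overshoot: exp(−π·0.615/√(1−0.615²)) = 0.0861, i.e. 8.61%.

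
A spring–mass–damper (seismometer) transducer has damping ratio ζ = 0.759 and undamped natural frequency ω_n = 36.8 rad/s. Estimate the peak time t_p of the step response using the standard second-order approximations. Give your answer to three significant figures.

The damped frequency is ω_d = ω_n√(1−ζ²) = 36.8·√(1−0.576) = 24.0 rad/s.
Peak time t_p = π/ω_d = π/24.0 = 0.131 s.

t_p ≈ 0.131 s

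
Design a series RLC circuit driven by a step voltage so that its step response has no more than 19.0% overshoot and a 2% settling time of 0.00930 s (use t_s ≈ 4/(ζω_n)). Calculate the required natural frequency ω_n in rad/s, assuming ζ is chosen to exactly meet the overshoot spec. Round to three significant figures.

ω_n ≈ 920 rad/s

Inverting the overshoot relation: ζ = |ln 0.190|/√(π² + ln²0.190) = 0.467.
Then ω_n = 4/(ζ t_s) = 4/(0.467 × 0.00930) = 920 rad/s.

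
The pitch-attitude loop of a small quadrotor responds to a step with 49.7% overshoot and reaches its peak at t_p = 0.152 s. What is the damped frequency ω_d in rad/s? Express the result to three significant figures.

t_p = π/ω_d, so ω_d = π/0.152 = 20.7 rad/s.

ω_d ≈ 20.7 rad/s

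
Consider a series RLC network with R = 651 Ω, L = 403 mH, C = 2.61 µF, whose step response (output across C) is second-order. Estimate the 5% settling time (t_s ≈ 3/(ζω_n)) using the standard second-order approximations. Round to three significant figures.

t_s ≈ 0.00371 s

For a series RLC circuit (capacitor voltage as output), ω_n = 1/√(LC) = 1/√(403 mH · 2.61 µF) = 975 rad/s.
ζ = (R/2)·√(C/L) = (651/2)·√(2.61 µF/403 mH) = 0.828.
t_s ≈ 3/(ζω_n) = 0.00371 s.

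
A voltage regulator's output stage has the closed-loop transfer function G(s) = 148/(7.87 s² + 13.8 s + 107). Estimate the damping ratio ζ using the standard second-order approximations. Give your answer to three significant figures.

Dividing through by 7.87: denominator becomes s² + 1.753 s + 13.60.
So ω_n = √13.60 = 3.69 rad/s and ζ = 1.753/(2·3.69) = 0.238.

ζ ≈ 0.238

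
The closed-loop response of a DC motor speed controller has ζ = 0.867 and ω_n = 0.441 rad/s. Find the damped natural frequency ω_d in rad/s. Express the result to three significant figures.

ω_d = ω_n√(1−ζ²) = 0.441·√0.248 = 0.220 rad/s.

ω_d ≈ 0.220 rad/s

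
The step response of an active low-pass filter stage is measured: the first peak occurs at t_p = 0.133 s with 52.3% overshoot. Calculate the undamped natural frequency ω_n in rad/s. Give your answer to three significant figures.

ω_n ≈ 24.1 rad/s

ζ from %OS: ζ = |ln 0.523|/√(π²+ln²0.523) = 0.202.
t_p = π/ω_d ⇒ ω_d = 23.6 rad/s; then ω_n = ω_d/√(1−ζ²) = 24.1 rad/s.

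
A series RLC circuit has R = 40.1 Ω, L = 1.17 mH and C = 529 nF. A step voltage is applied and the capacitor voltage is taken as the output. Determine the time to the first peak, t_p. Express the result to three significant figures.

t_p ≈ 0.0000864 s

For a series RLC circuit (capacitor voltage as output), ω_n = 1/√(LC) = 1/√(1.17 mH · 529 nF) = 40200 rad/s.
ζ = (R/2)·√(C/L) = (40.1/2)·√(529 nF/1.17 mH) = 0.426.
The damped frequency ω_d = ω_n√(1−ζ²) = 36400 rad/s. t_p = π/ω_d = 0.0000864 s.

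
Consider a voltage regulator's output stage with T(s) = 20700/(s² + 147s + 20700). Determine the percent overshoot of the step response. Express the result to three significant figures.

ω_n = √20700 = 144 rad/s; ζ = 147/(2·144) = 0.511.
%OS = 100·exp(−πζ/√(1−ζ²)) = 15.5%.

%OS ≈ 15.5%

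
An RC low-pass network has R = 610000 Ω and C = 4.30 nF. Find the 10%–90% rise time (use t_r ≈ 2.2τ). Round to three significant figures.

t_r ≈ 0.00577 s

τ = RC = 610000 × 4.30 nF = 0.00262 s.
t_r ≈ 2.2τ = 0.00577 s.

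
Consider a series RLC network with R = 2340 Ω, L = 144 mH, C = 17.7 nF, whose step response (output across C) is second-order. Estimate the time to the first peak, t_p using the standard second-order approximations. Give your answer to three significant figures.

For a series RLC circuit (capacitor voltage as output), ω_n = 1/√(LC) = 1/√(144 mH · 17.7 nF) = 19800 rad/s.
ζ = (R/2)·√(C/L) = (2340/2)·√(17.7 nF/144 mH) = 0.410.
ω_d = 19800·√(1 − 0.410²) = 18100 rad/s. t_p = π/ω_d = 0.000174 s.

t_p ≈ 0.000174 s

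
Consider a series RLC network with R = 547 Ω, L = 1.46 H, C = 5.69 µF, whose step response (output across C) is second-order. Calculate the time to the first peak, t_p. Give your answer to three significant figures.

For a series RLC circuit (capacitor voltage as output), ω_n = 1/√(LC) = 1/√(1.46 H · 5.69 µF) = 347 rad/s.
ζ = (R/2)·√(C/L) = (547/2)·√(5.69 µF/1.46 H) = 0.540.
ω_d = ω_n√(1−ζ²) = 292 rad/s. t_p = π/ω_d = 0.0108 s.

t_p ≈ 0.0108 s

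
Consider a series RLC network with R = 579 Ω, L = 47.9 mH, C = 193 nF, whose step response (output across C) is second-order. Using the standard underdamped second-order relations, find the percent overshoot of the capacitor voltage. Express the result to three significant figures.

%OS ≈ 10.6%

For a series RLC circuit (capacitor voltage as output), ω_n = 1/√(LC) = 1/√(47.9 mH · 193 nF) = 10400 rad/s.
ζ = (R/2)·√(C/L) = (579/2)·√(193 nF/47.9 mH) = 0.581.
%OS = 100 e^{−πζ/√(1−ζ²)} with ζ = 0.581 gives 10.6%.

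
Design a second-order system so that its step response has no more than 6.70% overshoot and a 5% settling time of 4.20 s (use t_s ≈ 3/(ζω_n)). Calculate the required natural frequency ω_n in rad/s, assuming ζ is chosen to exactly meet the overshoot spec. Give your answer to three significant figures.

ω_n ≈ 1.10 rad/s

From %OS = 100·exp(−πζ/√(1−ζ²)), invert to get ζ = −ln(OS)/√(π² + ln²(OS)) with OS = 0.0670.
−ln 0.0670 = 2.703, so ζ = 2.703/√(π² + 7.307) = 0.652.
Then ω_n = 3/(ζ t_s) = 3/(0.652 × 4.20) = 1.10 rad/s.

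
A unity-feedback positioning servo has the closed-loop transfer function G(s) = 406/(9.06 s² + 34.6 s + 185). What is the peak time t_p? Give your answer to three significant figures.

t_p ≈ 0.767 s

Dividing through by 9.06: denominator becomes s² + 3.819 s + 20.42.
So ω_n = √20.42 = 4.52 rad/s and ζ = 3.819/(2·4.52) = 0.423.
ω_d = ω_n√(1−ζ²) = 4.10 rad/s. t_p = π/ω_d = 0.767 s.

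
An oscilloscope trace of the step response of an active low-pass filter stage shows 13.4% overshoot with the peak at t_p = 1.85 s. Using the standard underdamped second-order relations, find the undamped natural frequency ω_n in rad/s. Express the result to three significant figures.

ω_n ≈ 2.02 rad/s

The overshoot fixes ζ = −ln(OS)/√(π²+ln²(OS)) = 0.539.
t_p = π/ω_d ⇒ ω_d = 1.70 rad/s; then ω_n = ω_d/√(1−ζ²) = 2.02 rad/s.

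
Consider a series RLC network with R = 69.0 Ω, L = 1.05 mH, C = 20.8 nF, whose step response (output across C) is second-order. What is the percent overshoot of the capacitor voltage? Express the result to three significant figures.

For a series RLC circuit (capacitor voltage as output), ω_n = 1/√(LC) = 1/√(1.05 mH · 20.8 nF) = 214000 rad/s.
ζ = (R/2)·√(C/L) = (69.0/2)·√(20.8 nF/1.05 mH) = 0.154.
Overshoot: exp(−π·0.154/√(1−0.154²)) = 0.614, i.e. 61.4%.

%OS ≈ 61.4%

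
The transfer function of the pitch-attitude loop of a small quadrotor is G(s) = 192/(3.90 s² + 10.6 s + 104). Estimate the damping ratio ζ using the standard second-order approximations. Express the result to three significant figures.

ζ ≈ 0.263

Dividing through by 3.90: denominator becomes s² + 2.718 s + 26.67.
So ω_n = √26.67 = 5.16 rad/s and ζ = 2.718/(2·5.16) = 0.263.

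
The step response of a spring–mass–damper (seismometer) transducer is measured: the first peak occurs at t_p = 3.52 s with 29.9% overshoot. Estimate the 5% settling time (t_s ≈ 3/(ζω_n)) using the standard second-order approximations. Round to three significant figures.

t_s ≈ 8.75 s

The overshoot fixes ζ = −ln(OS)/√(π²+ln²(OS)) = 0.359.
t_p = π/ω_d ⇒ ω_d = 0.892 rad/s; then ω_n = ω_d/√(1−ζ²) = 0.956 rad/s.
t_s ≈ 3/(ζω_n) = 3/(0.359·0.956) = 8.75 s.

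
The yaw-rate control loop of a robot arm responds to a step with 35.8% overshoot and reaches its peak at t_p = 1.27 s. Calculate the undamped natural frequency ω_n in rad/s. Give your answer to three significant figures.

The overshoot fixes ζ = −ln(OS)/√(π²+ln²(OS)) = 0.311.
From t_p = π/ω_d, ω_d = π/1.27 = 2.47 rad/s, so ω_n = ω_d/√(1−ζ²) = 2.60 rad/s.

ω_n ≈ 2.60 rad/s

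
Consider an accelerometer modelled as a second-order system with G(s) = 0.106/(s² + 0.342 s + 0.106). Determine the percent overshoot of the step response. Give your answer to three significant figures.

Matching coefficients with s² + 2ζω_n s + ω_n² gives ω_n² = 0.106 ⇒ ω_n = 0.326 rad/s, and ζ = 0.342/(2ω_n) = 0.525.
%OS = 100 e^{−πζ/√(1−ζ²)} with ζ = 0.525 gives 14.4%.

%OS ≈ 14.4%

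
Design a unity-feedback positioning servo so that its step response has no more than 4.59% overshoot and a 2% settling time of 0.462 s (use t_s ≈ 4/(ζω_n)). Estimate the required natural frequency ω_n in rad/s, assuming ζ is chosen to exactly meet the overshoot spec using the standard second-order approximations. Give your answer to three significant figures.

ω_n ≈ 12.4 rad/s

Inverting the overshoot relation: ζ = |ln 0.0459|/√(π² + ln²0.0459) = 0.700.
Then ω_n = 4/(ζ t_s) = 4/(0.700 × 0.462) = 12.4 rad/s.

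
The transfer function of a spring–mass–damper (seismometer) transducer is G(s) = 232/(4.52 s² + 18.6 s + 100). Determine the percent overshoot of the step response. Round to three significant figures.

Dividing through by 4.52: denominator becomes s² + 4.115 s + 22.12.
So ω_n = √22.12 = 4.70 rad/s and ζ = 4.115/(2·4.70) = 0.437.
Overshoot: exp(−π·0.437/√(1−0.437²)) = 0.217, i.e. 21.7%.

%OS ≈ 21.7%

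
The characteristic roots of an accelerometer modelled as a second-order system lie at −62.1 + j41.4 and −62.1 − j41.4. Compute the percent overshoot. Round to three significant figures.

%OS ≈ 0.898%

|pole| = ω_n = √(62.1² + 41.4²) = 74.6 rad/s; ζ = cos θ = σ/ω_n = 0.832.
Overshoot: exp(−π·0.832/√(1−0.832²)) = 0.00898, i.e. 0.898%.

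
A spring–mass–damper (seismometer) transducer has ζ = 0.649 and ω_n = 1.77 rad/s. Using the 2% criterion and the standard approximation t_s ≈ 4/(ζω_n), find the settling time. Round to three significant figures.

t_s ≈ 3.48 s

t_s ≈ 4/(ζω_n) = 4/(0.649 × 1.77) = 3.48 s.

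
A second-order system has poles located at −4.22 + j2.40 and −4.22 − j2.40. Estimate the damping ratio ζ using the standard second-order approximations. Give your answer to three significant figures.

With σ = 4.22, ω_d = 2.40: ω_n = √(σ²+ω_d²) = 4.85 rad/s, ζ = σ/ω_n = 0.869.

ζ ≈ 0.869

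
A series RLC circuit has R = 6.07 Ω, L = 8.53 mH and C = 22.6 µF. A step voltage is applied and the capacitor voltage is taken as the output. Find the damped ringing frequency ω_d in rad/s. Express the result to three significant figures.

ω_d ≈ 2250 rad/s

For a series RLC circuit (capacitor voltage as output), ω_n = 1/√(LC) = 1/√(8.53 mH · 22.6 µF) = 2280 rad/s.
ζ = (R/2)·√(C/L) = (6.07/2)·√(22.6 µF/8.53 mH) = 0.156.
ω_d = 2280·√(1 − 0.156²) = 2250 rad/s.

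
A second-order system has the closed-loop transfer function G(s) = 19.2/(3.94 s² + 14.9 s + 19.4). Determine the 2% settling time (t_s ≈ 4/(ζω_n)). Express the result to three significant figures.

Dividing through by 3.94: denominator becomes s² + 3.782 s + 4.924.
So ω_n = √4.924 = 2.22 rad/s and ζ = 3.782/(2·2.22) = 0.852.
t_s ≈ 4/(ζω_n) = 2.12 s.

t_s ≈ 2.12 s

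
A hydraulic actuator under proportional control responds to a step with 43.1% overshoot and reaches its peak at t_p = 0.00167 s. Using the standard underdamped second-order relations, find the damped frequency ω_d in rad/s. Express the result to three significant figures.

ω_d ≈ 1880 rad/s

t_p = π/ω_d, so ω_d = π/0.00167 = 1880 rad/s.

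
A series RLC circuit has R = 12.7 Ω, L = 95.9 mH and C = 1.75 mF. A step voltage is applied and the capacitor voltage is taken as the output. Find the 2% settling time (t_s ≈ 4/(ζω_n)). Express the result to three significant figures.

For a series RLC circuit (capacitor voltage as output), ω_n = 1/√(LC) = 1/√(95.9 mH · 1.75 mF) = 77.2 rad/s.
ζ = (R/2)·√(C/L) = (12.7/2)·√(1.75 mF/95.9 mH) = 0.858.
t_s ≈ 4/(ζω_n) = 0.0604 s.

t_s ≈ 0.0604 s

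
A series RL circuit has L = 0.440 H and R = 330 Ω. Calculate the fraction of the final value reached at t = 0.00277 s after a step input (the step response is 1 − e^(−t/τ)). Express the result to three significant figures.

τ = L/R = 0.440/330 = 0.00133 s.
y(t)/y_∞ = 1 − e^(−t/τ) = 1 − e^(−0.00277/0.00133) = 1 − e^(−2.08) = 0.875.

y/y_∞ ≈ 0.875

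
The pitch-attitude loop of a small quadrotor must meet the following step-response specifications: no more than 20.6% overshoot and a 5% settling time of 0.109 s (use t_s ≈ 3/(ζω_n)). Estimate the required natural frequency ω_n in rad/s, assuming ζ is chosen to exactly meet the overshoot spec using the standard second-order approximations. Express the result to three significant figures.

ω_n ≈ 61.3 rad/s

From %OS = 100·exp(−πζ/√(1−ζ²)), invert to get ζ = −ln(OS)/√(π² + ln²(OS)) with OS = 0.206.
−ln 0.206 = 1.580, so ζ = 1.580/√(π² + 2.496) = 0.449.
Then ω_n = 3/(ζ t_s) = 3/(0.449 × 0.109) = 61.3 rad/s.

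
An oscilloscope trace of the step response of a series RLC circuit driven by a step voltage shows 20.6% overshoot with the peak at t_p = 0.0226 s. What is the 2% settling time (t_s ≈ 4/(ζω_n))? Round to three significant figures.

t_s ≈ 0.0572 s

ζ from %OS: ζ = |ln 0.206|/√(π²+ln²0.206) = 0.449.
From t_p = π/ω_d, ω_d = π/0.0226 = 139 rad/s, so ω_n = ω_d/√(1−ζ²) = 156 rad/s.
t_s ≈ 4/(ζω_n) = 4/(0.449·156) = 0.0572 s.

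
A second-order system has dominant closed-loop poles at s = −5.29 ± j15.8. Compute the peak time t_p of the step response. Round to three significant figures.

t_p ≈ 0.199 s

t_p = π/ω_d with ω_d = 15.8 (the imaginary part), so t_p = 0.199 s.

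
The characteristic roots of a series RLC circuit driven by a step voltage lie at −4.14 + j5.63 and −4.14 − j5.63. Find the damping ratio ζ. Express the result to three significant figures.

ζ ≈ 0.592

|pole| = ω_n = √(4.14² + 5.63²) = 6.99 rad/s; ζ = cos θ = σ/ω_n = 0.592.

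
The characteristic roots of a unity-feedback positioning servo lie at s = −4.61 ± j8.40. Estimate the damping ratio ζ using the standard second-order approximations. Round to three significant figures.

With σ = 4.61, ω_d = 8.40: ω_n = √(σ²+ω_d²) = 9.58 rad/s, ζ = σ/ω_n = 0.481.

ζ ≈ 0.481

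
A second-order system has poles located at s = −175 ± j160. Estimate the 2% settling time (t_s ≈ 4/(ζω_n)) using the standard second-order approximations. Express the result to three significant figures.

t_s ≈ 0.0229 s

For poles at −σ ± jω_d, ζω_n = σ = 175, so t_s ≈ 4/σ = 0.0229 s.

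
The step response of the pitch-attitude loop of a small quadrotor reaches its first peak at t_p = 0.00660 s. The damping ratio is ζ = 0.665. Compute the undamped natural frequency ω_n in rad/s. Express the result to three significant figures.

Peak time t_p = π/ω_d, so ω_d = π/t_p = π/0.00660 = 476 rad/s.
ω_n = ω_d/√(1−ζ²) = 476/√0.558 = 637 rad/s.

ω_n ≈ 637 rad/s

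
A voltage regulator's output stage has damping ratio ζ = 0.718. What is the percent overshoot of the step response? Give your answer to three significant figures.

%OS ≈ 3.91%

For an underdamped second-order system, %OS = 100·exp(−πζ/√(1−ζ²)).
πζ/√(1−ζ²) = π·0.718/√(1−0.516) = 3.241, so %OS = 100·e^(−3.241) = 3.91%.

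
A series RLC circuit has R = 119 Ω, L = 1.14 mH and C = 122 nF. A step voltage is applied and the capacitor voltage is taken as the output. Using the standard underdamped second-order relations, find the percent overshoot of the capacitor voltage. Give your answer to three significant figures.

For a series RLC circuit (capacitor voltage as output), ω_n = 1/√(LC) = 1/√(1.14 mH · 122 nF) = 84800 rad/s.
ζ = (R/2)·√(C/L) = (119/2)·√(122 nF/1.14 mH) = 0.616.
%OS = 100·exp(−πζ/√(1−ζ²)) = 8.60%.

%OS ≈ 8.60%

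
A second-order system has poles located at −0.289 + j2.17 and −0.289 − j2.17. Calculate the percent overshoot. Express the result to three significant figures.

With σ = 0.289, ω_d = 2.17: ω_n = √(σ²+ω_d²) = 2.19 rad/s, ζ = σ/ω_n = 0.132.
%OS = 100·exp(−πζ/√(1−ζ²)) = 65.8%.

%OS ≈ 65.8%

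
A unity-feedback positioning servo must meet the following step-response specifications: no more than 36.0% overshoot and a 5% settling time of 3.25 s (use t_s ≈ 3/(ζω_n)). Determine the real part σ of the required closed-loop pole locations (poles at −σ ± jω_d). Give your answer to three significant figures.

σ ≈ 0.923

The settling-time spec alone fixes σ = ζω_n = 3/t_s = 3/3.25 = 0.923.
(Overshoot then fixes ζ = 0.309 and hence ω_d = σ·√(1−ζ²)/ζ = 2.84 rad/s.)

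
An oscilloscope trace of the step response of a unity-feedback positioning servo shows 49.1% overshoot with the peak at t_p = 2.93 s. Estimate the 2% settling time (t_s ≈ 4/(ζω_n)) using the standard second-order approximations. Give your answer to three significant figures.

t_s ≈ 16.5 s

From the overshoot, ζ = −ln(OS)/√(π²+ln²(OS)) = 0.221.
t_p = π/ω_d ⇒ ω_d = 1.07 rad/s; then ω_n = ω_d/√(1−ζ²) = 1.10 rad/s.
t_s ≈ 4/(ζω_n) = 4/(0.221·1.10) = 16.5 s.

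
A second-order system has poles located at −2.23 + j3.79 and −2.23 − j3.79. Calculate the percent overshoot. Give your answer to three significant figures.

With σ = 2.23, ω_d = 3.79: ω_n = √(σ²+ω_d²) = 4.40 rad/s, ζ = σ/ω_n = 0.507.
Overshoot: exp(−π·0.507/√(1−0.507²)) = 0.157, i.e. 15.7%.

%OS ≈ 15.7%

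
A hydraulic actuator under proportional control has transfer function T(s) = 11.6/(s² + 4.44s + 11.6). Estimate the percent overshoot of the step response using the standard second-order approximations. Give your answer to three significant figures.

%OS ≈ 6.72%

Comparing the denominator to s² + 2ζω_n s + ω_n²: ω_n = √11.6 = 3.41 rad/s, and 2ζω_n = 4.44 so ζ = 4.44/(2·3.41) = 0.652.
Overshoot: exp(−π·0.652/√(1−0.652²)) = 0.0672, i.e. 6.72%.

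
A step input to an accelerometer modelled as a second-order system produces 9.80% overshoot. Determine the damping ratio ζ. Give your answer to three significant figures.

ζ ≈ 0.595

ζ = −ln(OS)/√(π² + (ln OS)²). With OS = 0.0980, ln OS = −2.323 and ζ = 2.323/3.907 = 0.595.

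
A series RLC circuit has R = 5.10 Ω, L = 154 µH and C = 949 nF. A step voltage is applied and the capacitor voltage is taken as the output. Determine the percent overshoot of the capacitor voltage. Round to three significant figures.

%OS ≈ 52.6%

For a series RLC circuit (capacitor voltage as output), ω_n = 1/√(LC) = 1/√(154 µH · 949 nF) = 82700 rad/s.
ζ = (R/2)·√(C/L) = (5.10/2)·√(949 nF/154 µH) = 0.200.
%OS = 100·exp(−πζ/√(1−ζ²)) = 52.6%.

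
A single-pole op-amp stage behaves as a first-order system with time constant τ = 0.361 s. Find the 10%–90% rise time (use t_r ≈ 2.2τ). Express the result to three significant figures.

t_r ≈ 0.794 s

t_r ≈ 2.2τ = 0.794 s.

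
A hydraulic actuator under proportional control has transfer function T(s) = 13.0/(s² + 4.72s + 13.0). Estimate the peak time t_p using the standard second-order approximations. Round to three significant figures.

Matching coefficients with s² + 2ζω_n s + ω_n² gives ω_n² = 13.0 ⇒ ω_n = 3.61 rad/s, and ζ = 4.72/(2ω_n) = 0.655.
The damped frequency ω_d = ω_n√(1−ζ²) = 2.73 rad/s. Then t_p = π/ω_d = 1.15 s.

t_p ≈ 1.15 s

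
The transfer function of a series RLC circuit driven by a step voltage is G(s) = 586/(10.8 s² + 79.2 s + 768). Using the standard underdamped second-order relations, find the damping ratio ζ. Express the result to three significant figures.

Dividing through by 10.8: denominator becomes s² + 7.333 s + 71.11.
So ω_n = √71.11 = 8.43 rad/s and ζ = 7.333/(2·8.43) = 0.435.

ζ ≈ 0.435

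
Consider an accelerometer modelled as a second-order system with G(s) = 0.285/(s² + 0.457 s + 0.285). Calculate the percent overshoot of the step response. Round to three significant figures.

ω_n = √0.285 = 0.534 rad/s; ζ = 0.457/(2·0.534) = 0.428.
Overshoot: exp(−π·0.428/√(1−0.428²)) = 0.226, i.e. 22.6%.

%OS ≈ 22.6%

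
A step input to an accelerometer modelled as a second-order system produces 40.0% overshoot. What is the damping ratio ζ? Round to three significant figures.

Inverting the overshoot relation: ζ = |ln 0.400|/√(π² + ln²0.400) = 0.280.

ζ ≈ 0.280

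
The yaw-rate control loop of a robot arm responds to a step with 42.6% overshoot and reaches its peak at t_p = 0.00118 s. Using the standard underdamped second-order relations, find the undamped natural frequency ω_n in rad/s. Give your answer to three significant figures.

ω_n ≈ 2760 rad/s

The overshoot fixes ζ = −ln(OS)/√(π²+ln²(OS)) = 0.262.
t_p = π/ω_d ⇒ ω_d = 2660 rad/s; then ω_n = ω_d/√(1−ζ²) = 2760 rad/s.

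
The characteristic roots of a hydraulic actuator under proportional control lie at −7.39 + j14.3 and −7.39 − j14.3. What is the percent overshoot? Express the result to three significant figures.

The poles are at −σ ± jω_d with σ = 7.39 and ω_d = 14.3, so ω_n = √(σ²+ω_d²) = 16.1 rad/s and ζ = σ/ω_n = 0.459.
%OS = 100 e^{−πζ/√(1−ζ²)} with ζ = 0.459 gives 19.7%.

%OS ≈ 19.7%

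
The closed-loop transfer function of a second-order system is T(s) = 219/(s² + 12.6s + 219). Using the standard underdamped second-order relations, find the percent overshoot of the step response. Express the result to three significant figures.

Matching coefficients with s² + 2ζω_n s + ω_n² gives ω_n² = 219 ⇒ ω_n = 14.8 rad/s, and ζ = 12.6/(2ω_n) = 0.426.
%OS = 100·exp(−πζ/√(1−ζ²)) = 22.8%.

%OS ≈ 22.8%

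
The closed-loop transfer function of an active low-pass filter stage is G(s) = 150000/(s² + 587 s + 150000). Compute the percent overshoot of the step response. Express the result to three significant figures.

%OS ≈ 2.60%

ω_n = √150000 = 387 rad/s; ζ = 587/(2·387) = 0.758.
%OS = 100 e^{−πζ/√(1−ζ²)} with ζ = 0.758 gives 2.60%.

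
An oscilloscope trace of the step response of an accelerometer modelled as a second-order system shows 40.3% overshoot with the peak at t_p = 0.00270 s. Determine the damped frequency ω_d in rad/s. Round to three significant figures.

t_p = π/ω_d, so ω_d = π/0.00270 = 1160 rad/s.

ω_d ≈ 1160 rad/s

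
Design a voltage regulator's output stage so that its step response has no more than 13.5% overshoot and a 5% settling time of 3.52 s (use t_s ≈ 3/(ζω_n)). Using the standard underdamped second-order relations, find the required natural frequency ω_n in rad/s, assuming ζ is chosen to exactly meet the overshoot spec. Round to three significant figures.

Inverting the overshoot relation: ζ = |ln 0.135|/√(π² + ln²0.135) = 0.538.
Then ω_n = 3/(ζ t_s) = 3/(0.538 × 3.52) = 1.59 rad/s.

ω_n ≈ 1.59 rad/s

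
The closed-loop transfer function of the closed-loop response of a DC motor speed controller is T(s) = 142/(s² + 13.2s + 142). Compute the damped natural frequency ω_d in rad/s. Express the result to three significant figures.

ω_n = √142 = 11.9 rad/s; ζ = 13.2/(2·11.9) = 0.554.
ω_d = ω_n√(1−ζ²) = 9.92 rad/s.

ω_d ≈ 9.92 rad/s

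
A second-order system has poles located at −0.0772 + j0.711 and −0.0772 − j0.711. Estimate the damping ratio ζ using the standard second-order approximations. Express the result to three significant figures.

ζ ≈ 0.108

The poles are at −σ ± jω_d with σ = 0.0772 and ω_d = 0.711, so ω_n = √(σ²+ω_d²) = 0.715 rad/s and ζ = σ/ω_n = 0.108.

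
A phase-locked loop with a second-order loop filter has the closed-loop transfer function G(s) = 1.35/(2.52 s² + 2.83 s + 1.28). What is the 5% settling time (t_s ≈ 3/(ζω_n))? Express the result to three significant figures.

t_s ≈ 5.34 s

Dividing through by 2.52: denominator becomes s² + 1.123 s + 0.5079.
So ω_n = √0.5079 = 0.713 rad/s and ζ = 1.123/(2·0.713) = 0.788.
t_s ≈ 3/(ζω_n) = 5.34 s.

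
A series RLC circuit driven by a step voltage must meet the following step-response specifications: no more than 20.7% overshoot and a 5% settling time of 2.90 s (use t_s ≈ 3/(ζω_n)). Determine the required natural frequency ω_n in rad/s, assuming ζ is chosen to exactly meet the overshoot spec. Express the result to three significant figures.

From %OS = 100·exp(−πζ/√(1−ζ²)), invert to get ζ = −ln(OS)/√(π² + ln²(OS)) with OS = 0.207.
−ln 0.207 = 1.575, so ζ = 1.575/√(π² + 2.481) = 0.448.
Then ω_n = 3/(ζ t_s) = 3/(0.448 × 2.90) = 2.31 rad/s.

ω_n ≈ 2.31 rad/s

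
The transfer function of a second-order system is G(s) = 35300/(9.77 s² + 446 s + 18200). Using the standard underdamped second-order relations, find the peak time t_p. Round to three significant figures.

Dividing through by 9.77: denominator becomes s² + 45.65 s + 1863.
So ω_n = √1863 = 43.2 rad/s and ζ = 45.65/(2·43.2) = 0.529.
ω_d = ω_n√(1−ζ²) = 36.6 rad/s. t_p = π/ω_d = 0.0858 s.

t_p ≈ 0.0858 s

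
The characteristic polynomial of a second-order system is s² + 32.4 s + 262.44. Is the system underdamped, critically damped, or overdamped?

critically damped

a² − 4b = 32.4² − 4·262.44 = 0 (repeated real root); the system is critically damped.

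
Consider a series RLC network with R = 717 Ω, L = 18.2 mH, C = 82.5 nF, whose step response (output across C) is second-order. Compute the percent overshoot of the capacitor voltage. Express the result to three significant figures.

For a series RLC circuit (capacitor voltage as output), ω_n = 1/√(LC) = 1/√(18.2 mH · 82.5 nF) = 25800 rad/s.
ζ = (R/2)·√(C/L) = (717/2)·√(82.5 nF/18.2 mH) = 0.763.
Overshoot: exp(−π·0.763/√(1−0.763²)) = 0.0244, i.e. 2.44%.

%OS ≈ 2.44%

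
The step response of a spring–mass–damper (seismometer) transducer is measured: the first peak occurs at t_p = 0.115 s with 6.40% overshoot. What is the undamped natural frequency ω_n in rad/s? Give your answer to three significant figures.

ζ from %OS: ζ = |ln 0.0640|/√(π²+ln²0.0640) = 0.659.
t_p = π/ω_d ⇒ ω_d = 27.3 rad/s; then ω_n = ω_d/√(1−ζ²) = 36.3 rad/s.

ω_n ≈ 36.3 rad/s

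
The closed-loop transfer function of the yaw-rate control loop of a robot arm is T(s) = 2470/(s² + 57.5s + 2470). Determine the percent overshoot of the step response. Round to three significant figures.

%OS ≈ 10.8%

Matching coefficients with s² + 2ζω_n s + ω_n² gives ω_n² = 2470 ⇒ ω_n = 49.7 rad/s, and ζ = 57.5/(2ω_n) = 0.578.
Overshoot: exp(−π·0.578/√(1−0.578²)) = 0.108, i.e. 10.8%.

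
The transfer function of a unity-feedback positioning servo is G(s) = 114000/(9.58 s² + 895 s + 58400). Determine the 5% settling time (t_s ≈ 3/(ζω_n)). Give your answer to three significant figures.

t_s ≈ 0.0642 s

Dividing through by 9.58: denominator becomes s² + 93.42 s + 6096.
So ω_n = √6096 = 78.1 rad/s and ζ = 93.42/(2·78.1) = 0.598.
t_s ≈ 3/(ζω_n) = 0.0642 s.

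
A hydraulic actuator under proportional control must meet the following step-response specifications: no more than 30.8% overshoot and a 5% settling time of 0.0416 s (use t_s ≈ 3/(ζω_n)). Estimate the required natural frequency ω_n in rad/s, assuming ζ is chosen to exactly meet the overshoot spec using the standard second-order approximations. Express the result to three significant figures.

ω_n ≈ 205 rad/s

From %OS = 100·exp(−πζ/√(1−ζ²)), invert to get ζ = −ln(OS)/√(π² + ln²(OS)) with OS = 0.308.
−ln 0.308 = 1.178, so ζ = 1.178/√(π² + 1.387) = 0.351.
From t_s ≈ 3/(ζω_n): ω_n = 3/(ζ·t_s) = 3/(0.351·0.0416) = 205 rad/s.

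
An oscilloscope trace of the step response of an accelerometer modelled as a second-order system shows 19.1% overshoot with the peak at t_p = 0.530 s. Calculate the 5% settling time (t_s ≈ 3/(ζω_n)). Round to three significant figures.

t_s ≈ 0.960 s

The overshoot fixes ζ = −ln(OS)/√(π²+ln²(OS)) = 0.466.
t_p = π/ω_d ⇒ ω_d = 5.93 rad/s; then ω_n = ω_d/√(1−ζ²) = 6.70 rad/s.
t_s ≈ 3/(ζω_n) = 3/(0.466·6.70) = 0.960 s.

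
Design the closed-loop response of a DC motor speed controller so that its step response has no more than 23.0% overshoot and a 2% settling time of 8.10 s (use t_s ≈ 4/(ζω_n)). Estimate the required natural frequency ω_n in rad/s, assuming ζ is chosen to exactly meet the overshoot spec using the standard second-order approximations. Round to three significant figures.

From %OS = 100·exp(−πζ/√(1−ζ²)), invert to get ζ = −ln(OS)/√(π² + ln²(OS)) with OS = 0.230.
−ln 0.230 = 1.470, so ζ = 1.470/√(π² + 2.160) = 0.424.
From t_s ≈ 4/(ζω_n): ω_n = 4/(ζ·t_s) = 4/(0.424·8.10) = 1.17 rad/s.

ω_n ≈ 1.17 rad/s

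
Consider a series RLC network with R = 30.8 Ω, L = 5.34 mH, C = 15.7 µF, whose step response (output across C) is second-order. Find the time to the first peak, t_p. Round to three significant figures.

t_p ≈ 0.00165 s

For a series RLC circuit (capacitor voltage as output), ω_n = 1/√(LC) = 1/√(5.34 mH · 15.7 µF) = 3450 rad/s.
ζ = (R/2)·√(C/L) = (30.8/2)·√(15.7 µF/5.34 mH) = 0.835.
ω_d = ω_n√(1−ζ²) = 1900 rad/s. t_p = π/ω_d = 0.00165 s.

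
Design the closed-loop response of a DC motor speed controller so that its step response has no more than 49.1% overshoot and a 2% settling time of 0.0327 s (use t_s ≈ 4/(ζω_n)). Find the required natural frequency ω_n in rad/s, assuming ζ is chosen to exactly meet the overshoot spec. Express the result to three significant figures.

ω_n ≈ 554 rad/s

ζ = −ln(OS)/√(π² + (ln OS)²). With OS = 0.491, ln OS = −0.7113 and ζ = 0.7113/3.221 = 0.221.
From t_s ≈ 4/(ζω_n): ω_n = 4/(ζ·t_s) = 4/(0.221·0.0327) = 554 rad/s.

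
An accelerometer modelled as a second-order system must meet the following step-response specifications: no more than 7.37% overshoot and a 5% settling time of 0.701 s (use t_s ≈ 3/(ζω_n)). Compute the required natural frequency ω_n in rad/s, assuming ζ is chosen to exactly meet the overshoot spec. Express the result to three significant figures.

ω_n ≈ 6.70 rad/s

From %OS = 100·exp(−πζ/√(1−ζ²)), invert to get ζ = −ln(OS)/√(π² + ln²(OS)) with OS = 0.0737.
−ln 0.0737 = 2.608, so ζ = 2.608/√(π² + 6.800) = 0.639.
From t_s ≈ 3/(ζω_n): ω_n = 3/(ζ·t_s) = 3/(0.639·0.701) = 6.70 rad/s.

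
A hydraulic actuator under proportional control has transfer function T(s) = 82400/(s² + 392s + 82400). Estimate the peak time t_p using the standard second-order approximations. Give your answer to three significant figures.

t_p ≈ 0.0150 s

Matching coefficients with s² + 2ζω_n s + ω_n² gives ω_n² = 82400 ⇒ ω_n = 287 rad/s, and ζ = 392/(2ω_n) = 0.683.
The damped frequency ω_d = ω_n√(1−ζ²) = 210 rad/s. Then t_p = π/ω_d = 0.0150 s.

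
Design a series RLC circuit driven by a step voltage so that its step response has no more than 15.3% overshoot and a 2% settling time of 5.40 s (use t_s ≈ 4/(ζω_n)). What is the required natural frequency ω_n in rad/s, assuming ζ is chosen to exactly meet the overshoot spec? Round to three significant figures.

From %OS = 100·exp(−πζ/√(1−ζ²)), invert to get ζ = −ln(OS)/√(π² + ln²(OS)) with OS = 0.153.
−ln 0.153 = 1.877, so ζ = 1.877/√(π² + 3.524) = 0.513.
From t_s ≈ 4/(ζω_n): ω_n = 4/(ζ·t_s) = 4/(0.513·5.40) = 1.44 rad/s.

ω_n ≈ 1.44 rad/s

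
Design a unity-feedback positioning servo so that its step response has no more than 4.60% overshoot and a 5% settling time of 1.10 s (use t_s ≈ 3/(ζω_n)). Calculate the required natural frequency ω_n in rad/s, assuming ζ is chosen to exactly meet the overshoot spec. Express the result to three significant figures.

ω_n ≈ 3.90 rad/s

Inverting the overshoot relation: ζ = |ln 0.0460|/√(π² + ln²0.0460) = 0.700.
From t_s ≈ 3/(ζω_n): ω_n = 3/(ζ·t_s) = 3/(0.700·1.10) = 3.90 rad/s.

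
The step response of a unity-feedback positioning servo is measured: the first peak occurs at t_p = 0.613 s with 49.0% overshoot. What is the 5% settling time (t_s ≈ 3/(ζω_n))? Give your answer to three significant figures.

The overshoot fixes ζ = −ln(OS)/√(π²+ln²(OS)) = 0.221.
t_p = π/ω_d ⇒ ω_d = 5.12 rad/s; then ω_n = ω_d/√(1−ζ²) = 5.26 rad/s.
t_s ≈ 3/(ζω_n) = 3/(0.221·5.26) = 2.58 s.

t_s ≈ 2.58 s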